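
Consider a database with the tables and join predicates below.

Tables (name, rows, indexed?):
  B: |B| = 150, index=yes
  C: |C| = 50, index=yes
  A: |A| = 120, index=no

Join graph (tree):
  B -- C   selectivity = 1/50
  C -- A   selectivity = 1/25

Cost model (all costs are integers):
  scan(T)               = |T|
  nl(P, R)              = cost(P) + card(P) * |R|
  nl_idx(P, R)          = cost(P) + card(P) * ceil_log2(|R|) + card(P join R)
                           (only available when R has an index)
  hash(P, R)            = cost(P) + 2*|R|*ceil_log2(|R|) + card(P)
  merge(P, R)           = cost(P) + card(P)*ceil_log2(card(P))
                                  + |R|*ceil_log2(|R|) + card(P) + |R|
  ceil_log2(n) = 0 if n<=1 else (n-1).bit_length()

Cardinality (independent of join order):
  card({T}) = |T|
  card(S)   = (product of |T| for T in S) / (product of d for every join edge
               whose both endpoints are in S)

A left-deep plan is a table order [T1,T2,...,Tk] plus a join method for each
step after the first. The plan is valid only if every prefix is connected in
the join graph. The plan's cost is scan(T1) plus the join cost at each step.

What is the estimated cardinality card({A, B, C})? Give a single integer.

Tables in S: A(120), B(150), C(50)
Edges inside S: B-C(d=50), C-A(d=25)
numerator = 120 * 150 * 50 = 900000
denominator = 50 * 25 = 1250
card(S) = 900000 / 1250 = 720

720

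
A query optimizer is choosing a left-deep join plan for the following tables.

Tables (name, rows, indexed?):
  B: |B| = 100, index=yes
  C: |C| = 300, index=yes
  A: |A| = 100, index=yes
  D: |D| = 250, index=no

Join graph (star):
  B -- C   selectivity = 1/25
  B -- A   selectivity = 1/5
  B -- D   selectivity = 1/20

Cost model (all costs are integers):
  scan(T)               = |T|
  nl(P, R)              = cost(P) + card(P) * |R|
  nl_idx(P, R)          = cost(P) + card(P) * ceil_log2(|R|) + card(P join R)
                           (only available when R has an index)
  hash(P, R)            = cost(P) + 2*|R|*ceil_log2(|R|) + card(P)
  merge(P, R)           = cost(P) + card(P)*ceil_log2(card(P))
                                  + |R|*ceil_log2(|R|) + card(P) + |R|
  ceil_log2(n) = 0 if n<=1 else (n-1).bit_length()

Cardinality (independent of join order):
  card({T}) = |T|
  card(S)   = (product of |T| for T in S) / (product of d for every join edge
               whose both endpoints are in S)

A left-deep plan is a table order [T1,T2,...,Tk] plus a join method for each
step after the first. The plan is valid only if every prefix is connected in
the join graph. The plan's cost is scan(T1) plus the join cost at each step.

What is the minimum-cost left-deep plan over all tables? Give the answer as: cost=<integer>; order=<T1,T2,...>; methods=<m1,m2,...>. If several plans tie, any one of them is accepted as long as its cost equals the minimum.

Selinger DP (subsets sized 1..n):
  {B}: scan cost=100, card=100
  {C}: scan cost=300, card=300
  {A}: scan cost=100, card=100
  {D}: scan cost=250, card=250
  {BC}: card=1200; try (B,hash)→2000, (C,nl_idx)→2200, (B,nl_idx)→3600, (C,merge)→3900, (B,merge)→4100, (C,hash)→5600 …(+2); best=2000 via (B,hash)
  {AB}: card=2000; try (B,hash)→1600, (A,hash)→1600, (B,merge)→1700, (A,merge)→1700, (B,nl_idx)→2800, (A,nl_idx)→2800 …(+2); best=1600 via (B,hash)
  {BD}: card=1250; try (B,hash)→1900, (D,merge)→3150, (B,nl_idx)→3250, (B,merge)→3300, (D,hash)→4200, (D,nl)→25100 …(+1); best=1900 via (B,hash)
  {ABC}: card=24000; try (A,hash)→4600, (C,hash)→9000, (A,merge)→17200, (C,merge)→28600, (A,nl_idx)→34400, (C,nl_idx)→43600 …(+2); best=4600 via (A,hash)
  {BCD}: card=15000; try (D,hash)→7200, (C,hash)→8550, (D,merge)→18650, (C,merge)→19900, (C,nl_idx)→28150, (D,nl)→302000 …(+1); best=7200 via (D,hash)
  {ABD}: card=25000; try (A,hash)→4550, (D,hash)→7600, (A,merge)→17700, (D,merge)→27850, (A,nl_idx)→35650, (A,nl)→126900 …(+1); best=4550 via (A,hash)
  {ABCD}: card=300000; try (A,hash)→23600, (D,hash)→32600, (C,hash)→34950, (A,merge)→233000, (D,merge)→390850, (C,merge)→407550 …(+5); best=23600 via (A,hash)

cost=23600; order=C,B,D,A; methods=hash,hash,hash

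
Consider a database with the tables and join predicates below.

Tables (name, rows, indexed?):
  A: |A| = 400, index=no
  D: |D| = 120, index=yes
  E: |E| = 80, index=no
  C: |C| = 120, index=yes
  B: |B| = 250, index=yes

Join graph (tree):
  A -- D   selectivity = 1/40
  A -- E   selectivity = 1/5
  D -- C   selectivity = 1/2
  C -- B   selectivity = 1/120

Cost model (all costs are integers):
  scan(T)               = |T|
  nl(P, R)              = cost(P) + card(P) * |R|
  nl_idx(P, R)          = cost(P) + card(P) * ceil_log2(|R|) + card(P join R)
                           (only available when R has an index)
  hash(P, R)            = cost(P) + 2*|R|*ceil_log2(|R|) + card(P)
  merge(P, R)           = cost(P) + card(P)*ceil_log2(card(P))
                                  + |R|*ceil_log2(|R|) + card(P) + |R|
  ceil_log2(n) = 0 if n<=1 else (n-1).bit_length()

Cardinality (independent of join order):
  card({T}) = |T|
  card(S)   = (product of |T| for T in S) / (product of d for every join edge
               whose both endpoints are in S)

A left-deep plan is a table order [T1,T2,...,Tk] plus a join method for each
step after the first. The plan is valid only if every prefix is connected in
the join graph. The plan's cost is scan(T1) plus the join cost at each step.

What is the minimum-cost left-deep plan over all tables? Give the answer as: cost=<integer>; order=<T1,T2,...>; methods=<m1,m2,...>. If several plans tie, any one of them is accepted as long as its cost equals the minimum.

Selinger DP (subsets sized 1..n):
  {A}: scan cost=400, card=400
  {D}: scan cost=120, card=120
  {E}: scan cost=80, card=80
  {C}: scan cost=120, card=120
  {B}: scan cost=250, card=250
  {AD}: card=1200; try (D,hash)→2480, (D,nl_idx)→4400, (A,merge)→5080, (D,merge)→5360, (A,hash)→7440, (A,nl)→48120 …(+1); best=2480 via (D,hash)
  {AE}: card=6400; try (E,hash)→1920, (A,merge)→4720, (E,merge)→5040, (A,hash)→7360, (A,nl)→32080, (E,nl)→32400; best=1920 via (E,hash)
  {CD}: card=7200; try (D,hash)→1920, (C,hash)→1920, (D,merge)→2040, (C,merge)→2040, (D,nl_idx)→8160, (C,nl_idx)→8160 …(+2); best=1920 via (D,hash)
  {BC}: card=250; try (B,nl_idx)→1330, (C,hash)→2180, (C,nl_idx)→2250, (B,merge)→3330, (C,merge)→3460, (B,hash)→4240 …(+2); best=1330 via (B,nl_idx)
  {ADE}: card=19200; try (E,hash)→4800, (D,hash)→10000, (E,merge)→17520, (D,nl_idx)→65920, (D,merge)→92480, (E,nl)→98480 …(+1); best=4800 via (E,hash)
  {ACD}: card=72000; try (C,hash)→5360, (A,hash)→16320, (C,merge)→17840, (C,nl_idx)→82880, (A,merge)→106720, (C,nl)→146480 …(+1); best=5360 via (C,hash)
  {BCD}: card=15000; try (D,hash)→3260, (D,merge)→4540, (B,hash)→13120, (D,nl_idx)→18080, (D,nl)→31330, (B,nl_idx)→74520 …(+2); best=3260 via (D,hash)
  {ACDE}: card=1152000; try (C,hash)→25680, (E,hash)→78480, (C,merge)→312960, (C,nl_idx)→1291200, (E,merge)→1302000, (C,nl)→2308800 …(+1); best=25680 via (C,hash)
  {ABCD}: card=150000; try (A,hash)→25460, (B,hash)→81360, (A,merge)→232260, (B,nl_idx)→731360, (B,merge)→1303610, (A,nl)→6003260 …(+1); best=25460 via (A,hash)
  {ABCDE}: card=2400000; try (E,hash)→176580, (B,hash)→1181680, (E,merge)→2876100, (B,nl_idx)→11641680, (E,nl)→12025460, (B,merge)→25371930 …(+1); best=176580 via (E,hash)

cost=176580; order=C,B,D,A,E; methods=nl_idx,hash,hash,hash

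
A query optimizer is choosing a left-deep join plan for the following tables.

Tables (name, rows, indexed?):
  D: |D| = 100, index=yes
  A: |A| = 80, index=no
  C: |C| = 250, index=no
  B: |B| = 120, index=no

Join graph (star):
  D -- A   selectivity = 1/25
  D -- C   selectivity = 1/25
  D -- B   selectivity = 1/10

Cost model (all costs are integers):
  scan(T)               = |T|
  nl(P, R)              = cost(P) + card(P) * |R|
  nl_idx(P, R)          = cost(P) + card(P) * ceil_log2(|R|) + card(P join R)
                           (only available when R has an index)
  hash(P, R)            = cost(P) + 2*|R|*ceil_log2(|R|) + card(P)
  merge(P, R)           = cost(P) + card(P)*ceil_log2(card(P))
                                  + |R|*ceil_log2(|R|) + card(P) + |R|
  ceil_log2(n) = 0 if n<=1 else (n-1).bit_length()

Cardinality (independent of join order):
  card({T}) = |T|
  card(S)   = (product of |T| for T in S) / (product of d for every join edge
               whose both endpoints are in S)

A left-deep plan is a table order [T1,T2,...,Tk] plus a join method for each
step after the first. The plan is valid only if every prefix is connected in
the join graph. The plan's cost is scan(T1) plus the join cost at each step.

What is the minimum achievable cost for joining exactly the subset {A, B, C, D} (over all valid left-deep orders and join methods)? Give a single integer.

8900

Selinger DP over subsets of {A,B,C,D}:
  {D}: scan cost=100, card=100
  {A}: scan cost=80, card=80
  {C}: scan cost=250, card=250
  {B}: scan cost=120, card=120
  {AD}: card=320; try (D,nl_idx)→960, (A,hash)→1320, (D,merge)→1520, (A,merge)→1540, (D,hash)→1560, (D,nl)→8080 …(+1); best=960 via (D,nl_idx)
  {CD}: card=1000; try (D,hash)→1900, (D,nl_idx)→3000, (C,merge)→3150, (D,merge)→3300, (C,hash)→4200, (C,nl)→25100 …(+1); best=1900 via (D,hash)
  {BD}: card=1200; try (D,hash)→1640, (B,merge)→1860, (D,merge)→1880, (B,hash)→1880, (D,nl_idx)→2160, (B,nl)→12100 …(+1); best=1640 via (D,hash)
  {ACD}: card=3200; try (A,hash)→4020, (C,hash)→5280, (C,merge)→6410, (A,merge)→13540, (C,nl)→80960, (A,nl)→81900; best=4020 via (A,hash)
  {ABD}: card=3840; try (B,hash)→2960, (A,hash)→3960, (B,merge)→5120, (A,merge)→16680, (B,nl)→39360, (A,nl)→97640; best=2960 via (B,hash)
  {BCD}: card=12000; try (B,hash)→4580, (C,hash)→6840, (B,merge)→13860, (C,merge)→18290, (B,nl)→121900, (C,nl)→301640; best=4580 via (B,hash)
  {ABCD}: card=38400; try (B,hash)→8900, (C,hash)→10800, (A,hash)→17700, (B,merge)→46580, (C,merge)→55130, (A,merge)→185220 …(+3); best=8900 via (B,hash)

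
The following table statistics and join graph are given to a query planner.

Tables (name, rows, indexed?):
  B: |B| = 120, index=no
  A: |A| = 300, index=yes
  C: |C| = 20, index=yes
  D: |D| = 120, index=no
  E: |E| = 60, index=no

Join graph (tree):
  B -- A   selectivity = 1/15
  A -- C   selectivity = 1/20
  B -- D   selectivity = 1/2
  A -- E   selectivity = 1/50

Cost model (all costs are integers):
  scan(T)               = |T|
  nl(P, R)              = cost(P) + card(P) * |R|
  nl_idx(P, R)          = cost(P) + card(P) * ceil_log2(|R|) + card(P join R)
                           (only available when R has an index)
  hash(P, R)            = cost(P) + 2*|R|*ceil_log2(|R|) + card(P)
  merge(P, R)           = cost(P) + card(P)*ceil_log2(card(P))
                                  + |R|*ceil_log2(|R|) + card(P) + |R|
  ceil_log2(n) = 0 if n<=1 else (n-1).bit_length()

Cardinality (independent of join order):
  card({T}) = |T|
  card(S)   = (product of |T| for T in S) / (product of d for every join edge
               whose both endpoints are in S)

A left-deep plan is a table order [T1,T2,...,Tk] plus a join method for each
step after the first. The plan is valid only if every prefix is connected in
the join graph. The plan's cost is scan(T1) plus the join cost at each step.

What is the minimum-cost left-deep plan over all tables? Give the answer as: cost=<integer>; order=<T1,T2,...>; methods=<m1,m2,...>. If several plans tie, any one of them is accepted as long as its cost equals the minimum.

Selinger DP (subsets sized 1..n):
  {B}: scan cost=120, card=120
  {A}: scan cost=300, card=300
  {C}: scan cost=20, card=20
  {D}: scan cost=120, card=120
  {E}: scan cost=60, card=60
  {AB}: card=2400; try (B,hash)→2280, (A,nl_idx)→3600, (A,merge)→4080, (B,merge)→4260, (A,hash)→5640, (A,nl)→36120 …(+1); best=2280 via (B,hash)
  {BD}: card=7200; try (D,hash)→1920, (B,hash)→1920, (D,merge)→2040, (B,merge)→2040, (D,nl)→14520, (B,nl)→14520; best=1920 via (D,hash)
  {AC}: card=300; try (A,nl_idx)→500, (C,hash)→800, (C,nl_idx)→2100, (A,merge)→3140, (C,merge)→3420, (A,hash)→5440 …(+2); best=500 via (A,nl_idx)
  {AE}: card=360; try (A,nl_idx)→960, (E,hash)→1320, (A,merge)→3480, (E,merge)→3720, (A,hash)→5520, (A,nl)→18060 …(+1); best=960 via (A,nl_idx)
  {ABC}: card=2400; try (B,hash)→2480, (B,merge)→4460, (C,hash)→4880, (C,nl_idx)→16680, (C,merge)→33600, (B,nl)→36500 …(+1); best=2480 via (B,hash)
  {ABD}: card=144000; try (D,hash)→6360, (A,hash)→14520, (D,merge)→34440, (A,merge)→105720, (A,nl_idx)→210720, (D,nl)→290280 …(+1); best=6360 via (D,hash)
  {ABE}: card=2880; try (B,hash)→3000, (E,hash)→5400, (B,merge)→5520, (E,merge)→33900, (B,nl)→44160, (E,nl)→146280; best=3000 via (B,hash)
  {ACE}: card=360; try (E,hash)→1520, (C,hash)→1520, (C,nl_idx)→3120, (E,merge)→3920, (C,merge)→4680, (C,nl)→8160 …(+1); best=1520 via (E,hash)
  {ABCD}: card=144000; try (D,hash)→6560, (D,merge)→34640, (C,hash)→150560, (D,nl)→290480, (C,nl_idx)→870360, (C,merge)→2742480 …(+1); best=6560 via (D,hash)
  {ABCE}: card=2880; try (B,hash)→3560, (E,hash)→5600, (C,hash)→6080, (B,merge)→6080, (C,nl_idx)→20280, (E,merge)→34100 …(+4); best=3560 via (B,hash)
  {ABDE}: card=172800; try (D,hash)→7560, (D,merge)→41400, (E,hash)→151080, (D,nl)→348600, (E,merge)→2742780, (E,nl)→8646360; best=7560 via (D,hash)
  {ABCDE}: card=172800; try (D,hash)→8120, (D,merge)→41960, (E,hash)→151280, (C,hash)→180560, (D,nl)→349160, (C,nl_idx)→1044360 …(+4); best=8120 via (D,hash)

cost=8120; order=C,A,E,B,D; methods=nl_idx,hash,hash,hash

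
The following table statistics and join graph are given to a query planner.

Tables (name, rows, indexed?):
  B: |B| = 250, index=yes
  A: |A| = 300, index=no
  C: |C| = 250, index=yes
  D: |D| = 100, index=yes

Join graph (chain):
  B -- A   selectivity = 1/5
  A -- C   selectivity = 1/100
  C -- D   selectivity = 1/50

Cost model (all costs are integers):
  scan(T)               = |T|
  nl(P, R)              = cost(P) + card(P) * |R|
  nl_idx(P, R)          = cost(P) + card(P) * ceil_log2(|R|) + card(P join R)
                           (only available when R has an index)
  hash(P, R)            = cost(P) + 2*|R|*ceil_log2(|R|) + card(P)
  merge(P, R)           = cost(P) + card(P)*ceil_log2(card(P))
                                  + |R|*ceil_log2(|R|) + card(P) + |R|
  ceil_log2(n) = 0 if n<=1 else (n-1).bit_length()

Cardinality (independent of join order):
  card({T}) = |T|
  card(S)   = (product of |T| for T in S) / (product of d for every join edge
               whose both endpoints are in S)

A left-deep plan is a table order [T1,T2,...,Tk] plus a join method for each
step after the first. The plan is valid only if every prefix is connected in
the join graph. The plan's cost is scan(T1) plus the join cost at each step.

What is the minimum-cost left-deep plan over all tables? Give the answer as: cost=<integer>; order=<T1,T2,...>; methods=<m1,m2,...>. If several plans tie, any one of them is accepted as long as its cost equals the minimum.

cost=11100; order=A,C,D,B; methods=nl_idx,hash,hash

Selinger DP (subsets sized 1..n):
  {B}: scan cost=250, card=250
  {A}: scan cost=300, card=300
  {C}: scan cost=250, card=250
  {D}: scan cost=100, card=100
  {AB}: card=15000; try (B,hash)→4600, (A,merge)→5500, (B,merge)→5550, (A,hash)→5900, (B,nl_idx)→17700, (A,nl)→75250 …(+1); best=4600 via (B,hash)
  {AC}: card=750; try (C,nl_idx)→3450, (C,hash)→4600, (A,merge)→5500, (C,merge)→5550, (A,hash)→5900, (A,nl)→75250 …(+1); best=3450 via (C,nl_idx)
  {CD}: card=500; try (C,nl_idx)→1400, (D,hash)→1900, (D,nl_idx)→2500, (C,merge)→3150, (D,merge)→3300, (C,hash)→4200 …(+2); best=1400 via (C,nl_idx)
  {ABC}: card=37500; try (B,hash)→8200, (B,merge)→13950, (C,hash)→23600, (B,nl_idx)→46950, (C,nl_idx)→162100, (B,nl)→190950 …(+2); best=8200 via (B,hash)
  {ACD}: card=1500; try (D,hash)→5600, (A,hash)→7300, (A,merge)→9400, (D,nl_idx)→10200, (D,merge)→12500, (D,nl)→78450 …(+1); best=5600 via (D,hash)
  {ABCD}: card=75000; try (B,hash)→11100, (B,merge)→25850, (D,hash)→47100, (B,nl_idx)→92600, (D,nl_idx)→345700, (B,nl)→380600 …(+2); best=11100 via (B,hash)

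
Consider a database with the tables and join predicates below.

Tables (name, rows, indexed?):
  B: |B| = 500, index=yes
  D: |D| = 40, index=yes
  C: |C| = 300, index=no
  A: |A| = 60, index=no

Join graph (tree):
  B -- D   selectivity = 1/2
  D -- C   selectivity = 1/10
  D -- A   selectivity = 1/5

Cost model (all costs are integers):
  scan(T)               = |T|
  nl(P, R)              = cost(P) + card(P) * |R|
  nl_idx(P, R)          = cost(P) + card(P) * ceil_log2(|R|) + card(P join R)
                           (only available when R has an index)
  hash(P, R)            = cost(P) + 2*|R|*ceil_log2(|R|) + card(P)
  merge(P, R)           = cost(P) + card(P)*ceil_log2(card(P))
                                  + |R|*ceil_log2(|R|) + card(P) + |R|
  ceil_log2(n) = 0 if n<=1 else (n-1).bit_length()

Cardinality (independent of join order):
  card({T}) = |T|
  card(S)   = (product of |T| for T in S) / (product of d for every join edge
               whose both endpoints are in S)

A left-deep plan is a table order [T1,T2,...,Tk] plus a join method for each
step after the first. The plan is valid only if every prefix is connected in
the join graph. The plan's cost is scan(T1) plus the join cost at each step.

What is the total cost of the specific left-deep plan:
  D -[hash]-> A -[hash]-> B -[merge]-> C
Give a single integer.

step 1: scan D: cost=40, card=40
step 2: join A via hash
    card(P join A) = 40*60/(5) = 480
    cost = 40 + 2*60*6 + 40 = 800
step 3: join B via hash
    card(P join B) = 480*500/(2) = 120000
    cost = 800 + 2*500*9 + 480 = 10280
step 4: join C via merge
    card(P join C) = 120000*300/(10) = 3600000
    cost = 10280 + 120000*17 + 300*9 + 120000 + 300 = 2173280

2173280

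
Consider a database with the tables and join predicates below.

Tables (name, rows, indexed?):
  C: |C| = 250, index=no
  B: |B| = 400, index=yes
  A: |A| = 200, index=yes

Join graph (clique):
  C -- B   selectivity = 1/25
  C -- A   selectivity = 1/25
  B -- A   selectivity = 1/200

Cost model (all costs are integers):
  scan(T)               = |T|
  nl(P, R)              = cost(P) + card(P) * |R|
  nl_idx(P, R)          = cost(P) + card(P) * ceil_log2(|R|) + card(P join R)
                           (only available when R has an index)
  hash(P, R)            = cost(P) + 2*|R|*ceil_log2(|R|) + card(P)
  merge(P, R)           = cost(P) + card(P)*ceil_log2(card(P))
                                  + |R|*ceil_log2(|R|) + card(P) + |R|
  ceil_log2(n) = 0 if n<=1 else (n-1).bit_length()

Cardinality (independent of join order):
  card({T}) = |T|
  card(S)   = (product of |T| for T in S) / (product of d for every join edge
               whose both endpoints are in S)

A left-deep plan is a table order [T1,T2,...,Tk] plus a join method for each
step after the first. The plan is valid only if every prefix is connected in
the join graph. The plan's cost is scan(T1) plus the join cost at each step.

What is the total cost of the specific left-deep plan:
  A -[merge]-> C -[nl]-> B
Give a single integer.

step 1: scan A: cost=200, card=200
step 2: join C via merge
    card(P join C) = 200*250/(25) = 2000
    cost = 200 + 200*8 + 250*8 + 200 + 250 = 4250
step 3: join B via nl
    card(P join B) = 2000*400/(25*200) = 160
    cost = 4250 + 2000*400 = 804250

804250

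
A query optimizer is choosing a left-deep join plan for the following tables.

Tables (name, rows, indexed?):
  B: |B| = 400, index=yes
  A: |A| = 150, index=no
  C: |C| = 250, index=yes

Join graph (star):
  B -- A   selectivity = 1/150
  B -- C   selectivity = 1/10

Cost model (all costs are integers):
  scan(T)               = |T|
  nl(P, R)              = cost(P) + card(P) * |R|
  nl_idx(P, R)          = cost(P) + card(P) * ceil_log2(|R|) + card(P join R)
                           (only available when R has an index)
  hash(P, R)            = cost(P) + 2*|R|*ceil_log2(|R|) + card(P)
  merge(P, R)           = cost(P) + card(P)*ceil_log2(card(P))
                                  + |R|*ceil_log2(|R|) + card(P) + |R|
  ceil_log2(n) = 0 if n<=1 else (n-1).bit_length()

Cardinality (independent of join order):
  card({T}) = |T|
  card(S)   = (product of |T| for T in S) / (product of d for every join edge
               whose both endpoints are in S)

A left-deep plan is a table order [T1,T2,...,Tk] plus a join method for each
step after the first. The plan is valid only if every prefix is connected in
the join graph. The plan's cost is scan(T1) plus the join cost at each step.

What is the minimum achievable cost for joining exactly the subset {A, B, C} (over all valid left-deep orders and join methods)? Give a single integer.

6300

Selinger DP over subsets of {A,B,C}:
  {B}: scan cost=400, card=400
  {A}: scan cost=150, card=150
  {C}: scan cost=250, card=250
  {AB}: card=400; try (B,nl_idx)→1900, (A,hash)→3200, (B,merge)→5500, (A,merge)→5750, (B,hash)→7500, (B,nl)→60150 …(+1); best=1900 via (B,nl_idx)
  {BC}: card=10000; try (C,hash)→4800, (B,merge)→6500, (C,merge)→6650, (B,hash)→7700, (B,nl_idx)→12500, (C,nl_idx)→13600 …(+2); best=4800 via (C,hash)
  {ABC}: card=10000; try (C,hash)→6300, (C,merge)→8150, (C,nl_idx)→15100, (A,hash)→17200, (C,nl)→101900, (A,merge)→156150 …(+1); best=6300 via (C,hash)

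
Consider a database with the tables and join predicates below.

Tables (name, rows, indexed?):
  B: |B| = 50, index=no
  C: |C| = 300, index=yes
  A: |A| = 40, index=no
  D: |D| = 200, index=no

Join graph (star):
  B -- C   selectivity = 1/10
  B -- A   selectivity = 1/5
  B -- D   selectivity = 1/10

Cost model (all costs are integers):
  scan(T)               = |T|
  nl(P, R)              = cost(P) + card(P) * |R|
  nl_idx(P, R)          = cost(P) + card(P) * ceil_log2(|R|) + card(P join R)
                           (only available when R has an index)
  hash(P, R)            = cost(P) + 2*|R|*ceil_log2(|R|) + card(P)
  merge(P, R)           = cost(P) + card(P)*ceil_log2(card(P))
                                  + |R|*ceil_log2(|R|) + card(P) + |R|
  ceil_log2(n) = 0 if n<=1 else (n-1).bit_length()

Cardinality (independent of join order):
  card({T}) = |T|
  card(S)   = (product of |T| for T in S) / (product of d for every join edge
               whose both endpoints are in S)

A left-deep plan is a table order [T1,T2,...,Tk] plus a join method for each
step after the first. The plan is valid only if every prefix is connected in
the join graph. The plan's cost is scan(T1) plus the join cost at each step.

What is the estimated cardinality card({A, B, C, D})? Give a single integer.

Tables in S: A(40), B(50), C(300), D(200)
Edges inside S: B-C(d=10), B-A(d=5), B-D(d=10)
numerator = 40 * 50 * 300 * 200 = 120000000
denominator = 10 * 5 * 10 = 500
card(S) = 120000000 / 500 = 240000

240000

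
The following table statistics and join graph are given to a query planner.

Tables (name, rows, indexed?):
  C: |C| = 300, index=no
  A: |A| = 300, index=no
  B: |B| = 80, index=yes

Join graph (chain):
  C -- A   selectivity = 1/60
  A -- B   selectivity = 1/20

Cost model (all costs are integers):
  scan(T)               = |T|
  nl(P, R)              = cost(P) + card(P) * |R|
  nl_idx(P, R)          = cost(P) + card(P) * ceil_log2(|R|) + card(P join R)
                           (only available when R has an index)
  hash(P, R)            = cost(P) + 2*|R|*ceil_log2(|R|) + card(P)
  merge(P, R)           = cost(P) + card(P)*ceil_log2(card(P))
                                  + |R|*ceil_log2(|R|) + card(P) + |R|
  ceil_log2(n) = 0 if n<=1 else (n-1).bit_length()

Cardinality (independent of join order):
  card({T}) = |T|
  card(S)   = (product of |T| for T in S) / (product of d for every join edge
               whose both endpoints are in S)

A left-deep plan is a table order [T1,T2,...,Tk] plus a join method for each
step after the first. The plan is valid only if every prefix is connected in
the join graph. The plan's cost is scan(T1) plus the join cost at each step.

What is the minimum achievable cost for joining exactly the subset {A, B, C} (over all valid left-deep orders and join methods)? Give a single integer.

Selinger DP over subsets of {A,B,C}:
  {C}: scan cost=300, card=300
  {A}: scan cost=300, card=300
  {B}: scan cost=80, card=80
  {AC}: card=1500; try (C,hash)→6000, (A,hash)→6000, (C,merge)→6300, (A,merge)→6300, (C,nl)→90300, (A,nl)→90300; best=6000 via (C,hash)
  {AB}: card=1200; try (B,hash)→1720, (B,nl_idx)→3600, (A,merge)→3720, (B,merge)→3940, (A,hash)→5560, (A,nl)→24080 …(+1); best=1720 via (B,hash)
  {ABC}: card=6000; try (C,hash)→8320, (B,hash)→8620, (C,merge)→19120, (B,nl_idx)→22500, (B,merge)→24640, (B,nl)→126000 …(+1); best=8320 via (C,hash)

8320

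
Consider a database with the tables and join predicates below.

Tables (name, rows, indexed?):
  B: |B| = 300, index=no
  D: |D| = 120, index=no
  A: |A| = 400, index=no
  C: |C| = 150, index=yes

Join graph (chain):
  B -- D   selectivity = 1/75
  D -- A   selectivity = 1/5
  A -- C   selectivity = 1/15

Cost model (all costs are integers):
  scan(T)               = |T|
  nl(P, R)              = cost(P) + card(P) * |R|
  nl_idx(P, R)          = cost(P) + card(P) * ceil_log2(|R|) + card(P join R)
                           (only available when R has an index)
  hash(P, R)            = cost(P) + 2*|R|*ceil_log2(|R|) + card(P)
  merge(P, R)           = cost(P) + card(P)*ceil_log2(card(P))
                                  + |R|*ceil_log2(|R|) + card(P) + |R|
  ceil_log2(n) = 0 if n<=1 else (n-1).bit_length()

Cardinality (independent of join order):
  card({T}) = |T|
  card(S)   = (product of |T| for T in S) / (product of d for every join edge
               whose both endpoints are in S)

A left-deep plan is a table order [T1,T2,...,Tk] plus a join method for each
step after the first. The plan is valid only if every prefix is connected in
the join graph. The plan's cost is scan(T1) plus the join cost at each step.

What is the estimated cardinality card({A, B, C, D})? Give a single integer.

Tables in S: A(400), B(300), C(150), D(120)
Edges inside S: B-D(d=75), D-A(d=5), A-C(d=15)
numerator = 400 * 300 * 150 * 120 = 2160000000
denominator = 75 * 5 * 15 = 5625
card(S) = 2160000000 / 5625 = 384000

384000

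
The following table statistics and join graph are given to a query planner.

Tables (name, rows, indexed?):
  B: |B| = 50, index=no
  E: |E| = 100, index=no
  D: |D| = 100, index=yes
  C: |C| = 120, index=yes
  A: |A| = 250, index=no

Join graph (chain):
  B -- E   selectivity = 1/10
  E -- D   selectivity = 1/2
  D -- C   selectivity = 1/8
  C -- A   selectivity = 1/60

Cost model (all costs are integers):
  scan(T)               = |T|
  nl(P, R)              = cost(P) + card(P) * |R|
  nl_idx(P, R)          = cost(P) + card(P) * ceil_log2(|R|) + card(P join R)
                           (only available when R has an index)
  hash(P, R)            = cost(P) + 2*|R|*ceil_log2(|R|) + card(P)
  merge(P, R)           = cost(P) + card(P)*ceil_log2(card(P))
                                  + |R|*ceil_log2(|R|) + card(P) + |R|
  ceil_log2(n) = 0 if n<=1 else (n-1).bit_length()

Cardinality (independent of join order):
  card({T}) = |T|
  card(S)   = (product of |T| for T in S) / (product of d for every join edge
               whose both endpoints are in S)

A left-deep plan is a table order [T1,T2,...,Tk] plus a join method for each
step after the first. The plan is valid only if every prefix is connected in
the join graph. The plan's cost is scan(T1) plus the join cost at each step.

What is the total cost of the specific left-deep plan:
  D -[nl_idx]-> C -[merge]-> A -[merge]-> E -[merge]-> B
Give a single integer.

step 1: scan D: cost=100, card=100
step 2: join C via nl_idx
    card(P join C) = 100*120/(8) = 1500
    cost = 100 + 100*7 + 1500 = 2300
step 3: join A via merge
    card(P join A) = 1500*250/(60) = 6250
    cost = 2300 + 1500*11 + 250*8 + 1500 + 250 = 22550
step 4: join E via merge
    card(P join E) = 6250*100/(2) = 312500
    cost = 22550 + 6250*13 + 100*7 + 6250 + 100 = 110850
step 5: join B via merge
    card(P join B) = 312500*50/(10) = 1562500
    cost = 110850 + 312500*19 + 50*6 + 312500 + 50 = 6361200

6361200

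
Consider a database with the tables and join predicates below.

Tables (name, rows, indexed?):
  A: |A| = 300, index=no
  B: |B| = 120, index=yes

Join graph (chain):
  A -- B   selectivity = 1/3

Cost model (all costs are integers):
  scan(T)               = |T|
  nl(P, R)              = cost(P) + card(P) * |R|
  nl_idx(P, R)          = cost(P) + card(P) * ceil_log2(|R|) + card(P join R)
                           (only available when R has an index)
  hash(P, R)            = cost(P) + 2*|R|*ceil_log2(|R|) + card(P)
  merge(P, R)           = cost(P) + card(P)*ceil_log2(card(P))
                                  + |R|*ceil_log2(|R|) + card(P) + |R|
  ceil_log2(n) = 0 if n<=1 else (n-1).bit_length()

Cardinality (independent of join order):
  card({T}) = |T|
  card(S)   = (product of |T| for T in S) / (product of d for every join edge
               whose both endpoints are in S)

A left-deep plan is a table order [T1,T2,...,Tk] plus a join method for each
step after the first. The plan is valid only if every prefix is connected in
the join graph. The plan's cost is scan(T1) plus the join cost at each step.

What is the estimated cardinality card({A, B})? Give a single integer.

Tables in S: A(300), B(120)
Edges inside S: A-B(d=3)
numerator = 300 * 120 = 36000
denominator = 3 = 3
card(S) = 36000 / 3 = 12000

12000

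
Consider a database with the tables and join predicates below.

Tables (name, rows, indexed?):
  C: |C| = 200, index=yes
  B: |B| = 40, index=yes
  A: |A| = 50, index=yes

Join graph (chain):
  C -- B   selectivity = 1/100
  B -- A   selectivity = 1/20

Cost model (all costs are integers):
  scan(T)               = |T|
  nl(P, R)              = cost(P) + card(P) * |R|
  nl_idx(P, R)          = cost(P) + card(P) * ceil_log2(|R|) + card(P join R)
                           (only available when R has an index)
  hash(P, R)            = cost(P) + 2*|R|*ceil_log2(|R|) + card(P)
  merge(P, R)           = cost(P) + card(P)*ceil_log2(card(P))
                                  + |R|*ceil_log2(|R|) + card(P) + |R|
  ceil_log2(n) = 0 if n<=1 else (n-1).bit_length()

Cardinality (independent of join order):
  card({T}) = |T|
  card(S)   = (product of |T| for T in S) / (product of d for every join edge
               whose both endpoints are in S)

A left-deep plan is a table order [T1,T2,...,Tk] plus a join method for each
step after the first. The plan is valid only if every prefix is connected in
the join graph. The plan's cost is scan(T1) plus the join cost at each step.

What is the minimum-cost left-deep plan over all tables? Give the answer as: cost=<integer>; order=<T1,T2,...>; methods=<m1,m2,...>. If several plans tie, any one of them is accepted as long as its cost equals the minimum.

Selinger DP (subsets sized 1..n):
  {C}: scan cost=200, card=200
  {B}: scan cost=40, card=40
  {A}: scan cost=50, card=50
  {BC}: card=80; try (C,nl_idx)→440, (B,hash)→880, (B,nl_idx)→1480, (C,merge)→2120, (B,merge)→2280, (C,hash)→3280 …(+2); best=440 via (C,nl_idx)
  {AB}: card=100; try (A,nl_idx)→380, (B,nl_idx)→450, (B,hash)→580, (A,merge)→670, (B,merge)→680, (A,hash)→680 …(+2); best=380 via (A,nl_idx)
  {ABC}: card=200; try (A,hash)→1120, (A,nl_idx)→1120, (C,nl_idx)→1380, (A,merge)→1430, (C,merge)→2980, (C,hash)→3680 …(+2); best=1120 via (A,hash)

cost=1120; order=B,C,A; methods=nl_idx,hash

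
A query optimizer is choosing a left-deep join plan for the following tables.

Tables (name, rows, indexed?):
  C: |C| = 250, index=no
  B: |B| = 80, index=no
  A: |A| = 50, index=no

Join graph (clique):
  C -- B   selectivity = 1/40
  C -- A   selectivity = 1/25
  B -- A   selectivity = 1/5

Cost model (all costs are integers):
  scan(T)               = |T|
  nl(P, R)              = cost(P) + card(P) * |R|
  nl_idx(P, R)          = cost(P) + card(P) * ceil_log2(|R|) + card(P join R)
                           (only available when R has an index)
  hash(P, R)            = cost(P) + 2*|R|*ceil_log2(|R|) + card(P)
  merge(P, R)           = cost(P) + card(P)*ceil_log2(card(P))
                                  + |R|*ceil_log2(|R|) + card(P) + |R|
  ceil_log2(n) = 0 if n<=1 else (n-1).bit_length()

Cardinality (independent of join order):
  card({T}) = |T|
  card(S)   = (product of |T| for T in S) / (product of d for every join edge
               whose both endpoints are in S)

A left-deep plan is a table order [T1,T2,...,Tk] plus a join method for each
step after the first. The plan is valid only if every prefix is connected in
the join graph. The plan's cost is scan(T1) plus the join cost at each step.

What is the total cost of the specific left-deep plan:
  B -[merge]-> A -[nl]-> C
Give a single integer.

step 1: scan B: cost=80, card=80
step 2: join A via merge
    card(P join A) = 80*50/(5) = 800
    cost = 80 + 80*7 + 50*6 + 80 + 50 = 1070
step 3: join C via nl
    card(P join C) = 800*250/(40*25) = 200
    cost = 1070 + 800*250 = 201070

201070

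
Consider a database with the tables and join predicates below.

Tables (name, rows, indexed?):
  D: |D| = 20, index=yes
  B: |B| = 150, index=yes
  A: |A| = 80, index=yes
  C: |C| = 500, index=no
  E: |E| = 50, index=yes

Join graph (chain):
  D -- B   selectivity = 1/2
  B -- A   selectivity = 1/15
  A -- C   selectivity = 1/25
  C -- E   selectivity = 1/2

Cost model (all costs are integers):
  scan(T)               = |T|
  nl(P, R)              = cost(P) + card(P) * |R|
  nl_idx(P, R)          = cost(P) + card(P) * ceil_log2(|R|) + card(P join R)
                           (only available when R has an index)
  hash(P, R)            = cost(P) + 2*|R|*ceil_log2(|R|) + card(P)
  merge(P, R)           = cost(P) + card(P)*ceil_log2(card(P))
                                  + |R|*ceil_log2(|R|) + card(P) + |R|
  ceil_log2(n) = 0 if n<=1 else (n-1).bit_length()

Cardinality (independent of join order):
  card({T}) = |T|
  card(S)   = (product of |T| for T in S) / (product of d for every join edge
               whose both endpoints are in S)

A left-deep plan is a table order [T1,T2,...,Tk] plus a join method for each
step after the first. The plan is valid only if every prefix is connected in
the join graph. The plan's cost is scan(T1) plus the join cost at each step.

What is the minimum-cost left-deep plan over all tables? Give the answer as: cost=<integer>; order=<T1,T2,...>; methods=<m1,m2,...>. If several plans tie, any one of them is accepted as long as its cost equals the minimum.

cost=180020; order=B,A,D,C,E; methods=hash,hash,hash,hash

Selinger DP (subsets sized 1..n):
  {D}: scan cost=20, card=20
  {B}: scan cost=150, card=150
  {A}: scan cost=80, card=80
  {C}: scan cost=500, card=500
  {E}: scan cost=50, card=50
  {BD}: card=1500; try (D,hash)→500, (B,merge)→1490, (D,merge)→1620, (B,nl_idx)→1680, (D,nl_idx)→2400, (B,hash)→2440 …(+2); best=500 via (D,hash)
  {AB}: card=800; try (A,hash)→1420, (B,nl_idx)→1520, (A,nl_idx)→2000, (B,merge)→2070, (A,merge)→2140, (B,hash)→2560 …(+2); best=1420 via (A,hash)
  {AC}: card=1600; try (A,hash)→2120, (A,nl_idx)→5600, (C,merge)→5720, (A,merge)→6140, (C,hash)→9160, (C,nl)→40080 …(+1); best=2120 via (A,hash)
  {CE}: card=12500; try (E,hash)→1600, (C,merge)→5400, (E,merge)→5850, (C,hash)→9100, (E,nl_idx)→16000, (C,nl)→25050 …(+1); best=1600 via (E,hash)
  {ABD}: card=8000; try (D,hash)→2420, (A,hash)→3120, (D,merge)→10340, (D,nl_idx)→13420, (D,nl)→17420, (A,nl_idx)→19000 …(+2); best=2420 via (D,hash)
  {ABC}: card=16000; try (B,hash)→6120, (C,hash)→11220, (C,merge)→15220, (B,merge)→22670, (B,nl_idx)→30920, (B,nl)→242120 …(+1); best=6120 via (B,hash)
  {ACE}: card=40000; try (E,hash)→4320, (A,hash)→15220, (E,merge)→21670, (E,nl_idx)→51720, (E,nl)→82120, (A,nl_idx)→129100 …(+2); best=4320 via (E,hash)
  {ABCD}: card=160000; try (C,hash)→19420, (D,hash)→22320, (C,merge)→119420, (D,nl_idx)→246120, (D,merge)→246240, (D,nl)→326120 …(+1); best=19420 via (C,hash)
  {ABCE}: card=400000; try (E,hash)→22720, (B,hash)→46720, (E,merge)→246470, (E,nl_idx)→502120, (B,merge)→685670, (B,nl_idx)→724320 …(+2); best=22720 via (E,hash)
  {ABCDE}: card=4000000; try (E,hash)→180020, (D,hash)→422920, (E,merge)→3059770, (E,nl_idx)→4979420, (D,nl_idx)→6022720, (E,nl)→8019420 …(+2); best=180020 via (E,hash)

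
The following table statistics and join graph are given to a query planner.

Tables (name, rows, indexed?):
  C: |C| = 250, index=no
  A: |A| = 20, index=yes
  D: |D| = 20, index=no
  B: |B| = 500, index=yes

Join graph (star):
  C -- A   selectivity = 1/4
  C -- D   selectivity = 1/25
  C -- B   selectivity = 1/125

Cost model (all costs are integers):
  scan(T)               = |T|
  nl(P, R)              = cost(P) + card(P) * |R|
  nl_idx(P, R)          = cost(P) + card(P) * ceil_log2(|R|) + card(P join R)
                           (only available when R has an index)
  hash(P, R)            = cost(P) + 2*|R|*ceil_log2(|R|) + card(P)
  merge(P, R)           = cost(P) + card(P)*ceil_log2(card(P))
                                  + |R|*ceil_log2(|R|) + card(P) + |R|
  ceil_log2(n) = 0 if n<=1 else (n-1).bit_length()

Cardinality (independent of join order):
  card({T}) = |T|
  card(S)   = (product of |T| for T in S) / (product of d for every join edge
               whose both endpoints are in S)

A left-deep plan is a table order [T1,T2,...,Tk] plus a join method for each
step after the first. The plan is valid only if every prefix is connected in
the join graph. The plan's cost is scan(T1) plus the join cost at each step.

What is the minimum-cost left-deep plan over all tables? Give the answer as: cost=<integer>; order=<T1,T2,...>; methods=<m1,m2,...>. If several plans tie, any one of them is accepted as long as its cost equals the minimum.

cost=4300; order=C,D,B,A; methods=hash,nl_idx,hash

Selinger DP (subsets sized 1..n):
  {C}: scan cost=250, card=250
  {A}: scan cost=20, card=20
  {D}: scan cost=20, card=20
  {B}: scan cost=500, card=500
  {AC}: card=1250; try (A,hash)→700, (C,merge)→2390, (A,merge)→2620, (A,nl_idx)→2750, (C,hash)→4040, (C,nl)→5020 …(+1); best=700 via (A,hash)
  {CD}: card=200; try (D,hash)→700, (C,merge)→2390, (D,merge)→2620, (C,hash)→4040, (C,nl)→5020, (D,nl)→5250; best=700 via (D,hash)
  {BC}: card=1000; try (B,nl_idx)→3500, (C,hash)→5000, (B,merge)→7500, (C,merge)→7750, (B,hash)→9500, (B,nl)→125250 …(+1); best=3500 via (B,nl_idx)
  {ACD}: card=1000; try (A,hash)→1100, (D,hash)→2150, (A,merge)→2620, (A,nl_idx)→2700, (A,nl)→4700, (D,merge)→15820 …(+1); best=1100 via (A,hash)
  {ABC}: card=5000; try (A,hash)→4700, (B,hash)→10950, (A,nl_idx)→13500, (A,merge)→14620, (B,nl_idx)→16950, (B,merge)→20700 …(+2); best=4700 via (A,hash)
  {BCD}: card=800; try (B,nl_idx)→3300, (D,hash)→4700, (B,merge)→7500, (B,hash)→9900, (D,merge)→14620, (D,nl)→23500 …(+1); best=3300 via (B,nl_idx)
  {ABCD}: card=4000; try (A,hash)→4300, (D,hash)→9900, (B,hash)→11100, (A,nl_idx)→11300, (A,merge)→12220, (B,nl_idx)→14100 …(+5); best=4300 via (A,hash)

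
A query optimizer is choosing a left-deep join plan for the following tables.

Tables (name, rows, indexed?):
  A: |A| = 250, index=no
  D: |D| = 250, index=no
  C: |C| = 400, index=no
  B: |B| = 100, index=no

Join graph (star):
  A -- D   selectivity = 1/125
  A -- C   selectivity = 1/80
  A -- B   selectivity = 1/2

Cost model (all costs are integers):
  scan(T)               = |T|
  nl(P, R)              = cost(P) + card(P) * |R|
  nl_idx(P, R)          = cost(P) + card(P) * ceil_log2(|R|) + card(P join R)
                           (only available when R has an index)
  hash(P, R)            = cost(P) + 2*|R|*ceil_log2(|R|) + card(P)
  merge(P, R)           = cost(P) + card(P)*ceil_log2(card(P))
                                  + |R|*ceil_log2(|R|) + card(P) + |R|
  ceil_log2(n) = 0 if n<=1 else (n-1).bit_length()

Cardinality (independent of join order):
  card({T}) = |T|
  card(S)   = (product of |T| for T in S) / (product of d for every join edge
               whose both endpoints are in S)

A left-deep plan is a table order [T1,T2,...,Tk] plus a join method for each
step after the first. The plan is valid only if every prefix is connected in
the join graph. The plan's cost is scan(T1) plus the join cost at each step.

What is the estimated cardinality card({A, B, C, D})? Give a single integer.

Tables in S: A(250), B(100), C(400), D(250)
Edges inside S: A-D(d=125), A-C(d=80), A-B(d=2)
numerator = 250 * 100 * 400 * 250 = 2500000000
denominator = 125 * 80 * 2 = 20000
card(S) = 2500000000 / 20000 = 125000

125000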